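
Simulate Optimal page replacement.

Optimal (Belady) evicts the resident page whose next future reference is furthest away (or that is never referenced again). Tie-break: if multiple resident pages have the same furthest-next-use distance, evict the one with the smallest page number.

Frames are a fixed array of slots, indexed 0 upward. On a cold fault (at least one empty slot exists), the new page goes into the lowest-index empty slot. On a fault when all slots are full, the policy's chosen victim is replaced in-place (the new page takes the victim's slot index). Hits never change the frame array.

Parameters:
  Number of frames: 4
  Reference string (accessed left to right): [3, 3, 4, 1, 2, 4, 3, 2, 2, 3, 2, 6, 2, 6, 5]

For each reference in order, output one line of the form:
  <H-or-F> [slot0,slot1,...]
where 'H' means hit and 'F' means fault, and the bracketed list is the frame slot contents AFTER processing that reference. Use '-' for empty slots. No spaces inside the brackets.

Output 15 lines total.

F [3,-,-,-]
H [3,-,-,-]
F [3,4,-,-]
F [3,4,1,-]
F [3,4,1,2]
H [3,4,1,2]
H [3,4,1,2]
H [3,4,1,2]
H [3,4,1,2]
H [3,4,1,2]
H [3,4,1,2]
F [3,4,6,2]
H [3,4,6,2]
H [3,4,6,2]
F [3,4,6,5]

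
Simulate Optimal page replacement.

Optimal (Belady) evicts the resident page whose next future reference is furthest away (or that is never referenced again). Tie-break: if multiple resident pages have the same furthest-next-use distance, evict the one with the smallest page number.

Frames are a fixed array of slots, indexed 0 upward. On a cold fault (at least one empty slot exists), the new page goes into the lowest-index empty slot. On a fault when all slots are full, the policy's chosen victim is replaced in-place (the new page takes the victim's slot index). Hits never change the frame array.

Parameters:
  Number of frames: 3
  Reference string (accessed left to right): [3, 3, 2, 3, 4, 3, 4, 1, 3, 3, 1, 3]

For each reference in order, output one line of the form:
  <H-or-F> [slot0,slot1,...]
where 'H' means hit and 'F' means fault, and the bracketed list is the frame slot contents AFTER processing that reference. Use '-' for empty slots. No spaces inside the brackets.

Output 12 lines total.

F [3,-,-]
H [3,-,-]
F [3,2,-]
H [3,2,-]
F [3,2,4]
H [3,2,4]
H [3,2,4]
F [3,1,4]
H [3,1,4]
H [3,1,4]
H [3,1,4]
H [3,1,4]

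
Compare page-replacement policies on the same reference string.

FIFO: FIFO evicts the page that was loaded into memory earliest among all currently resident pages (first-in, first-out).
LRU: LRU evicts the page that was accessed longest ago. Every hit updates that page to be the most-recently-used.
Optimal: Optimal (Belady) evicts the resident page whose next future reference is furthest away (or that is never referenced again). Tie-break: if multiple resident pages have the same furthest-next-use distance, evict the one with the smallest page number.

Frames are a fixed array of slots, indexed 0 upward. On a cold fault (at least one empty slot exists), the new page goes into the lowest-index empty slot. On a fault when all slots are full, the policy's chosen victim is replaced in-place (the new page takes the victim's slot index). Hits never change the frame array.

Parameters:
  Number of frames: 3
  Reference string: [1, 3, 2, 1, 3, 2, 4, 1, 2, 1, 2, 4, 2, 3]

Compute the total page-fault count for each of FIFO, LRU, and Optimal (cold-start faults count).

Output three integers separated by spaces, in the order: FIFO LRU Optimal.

--- FIFO ---
  step 0: ref 1 -> FAULT, frames=[1,-,-] (faults so far: 1)
  step 1: ref 3 -> FAULT, frames=[1,3,-] (faults so far: 2)
  step 2: ref 2 -> FAULT, frames=[1,3,2] (faults so far: 3)
  step 3: ref 1 -> HIT, frames=[1,3,2] (faults so far: 3)
  step 4: ref 3 -> HIT, frames=[1,3,2] (faults so far: 3)
  step 5: ref 2 -> HIT, frames=[1,3,2] (faults so far: 3)
  step 6: ref 4 -> FAULT, evict 1, frames=[4,3,2] (faults so far: 4)
  step 7: ref 1 -> FAULT, evict 3, frames=[4,1,2] (faults so far: 5)
  step 8: ref 2 -> HIT, frames=[4,1,2] (faults so far: 5)
  step 9: ref 1 -> HIT, frames=[4,1,2] (faults so far: 5)
  step 10: ref 2 -> HIT, frames=[4,1,2] (faults so far: 5)
  step 11: ref 4 -> HIT, frames=[4,1,2] (faults so far: 5)
  step 12: ref 2 -> HIT, frames=[4,1,2] (faults so far: 5)
  step 13: ref 3 -> FAULT, evict 2, frames=[4,1,3] (faults so far: 6)
  FIFO total faults: 6
--- LRU ---
  step 0: ref 1 -> FAULT, frames=[1,-,-] (faults so far: 1)
  step 1: ref 3 -> FAULT, frames=[1,3,-] (faults so far: 2)
  step 2: ref 2 -> FAULT, frames=[1,3,2] (faults so far: 3)
  step 3: ref 1 -> HIT, frames=[1,3,2] (faults so far: 3)
  step 4: ref 3 -> HIT, frames=[1,3,2] (faults so far: 3)
  step 5: ref 2 -> HIT, frames=[1,3,2] (faults so far: 3)
  step 6: ref 4 -> FAULT, evict 1, frames=[4,3,2] (faults so far: 4)
  step 7: ref 1 -> FAULT, evict 3, frames=[4,1,2] (faults so far: 5)
  step 8: ref 2 -> HIT, frames=[4,1,2] (faults so far: 5)
  step 9: ref 1 -> HIT, frames=[4,1,2] (faults so far: 5)
  step 10: ref 2 -> HIT, frames=[4,1,2] (faults so far: 5)
  step 11: ref 4 -> HIT, frames=[4,1,2] (faults so far: 5)
  step 12: ref 2 -> HIT, frames=[4,1,2] (faults so far: 5)
  step 13: ref 3 -> FAULT, evict 1, frames=[4,3,2] (faults so far: 6)
  LRU total faults: 6
--- Optimal ---
  step 0: ref 1 -> FAULT, frames=[1,-,-] (faults so far: 1)
  step 1: ref 3 -> FAULT, frames=[1,3,-] (faults so far: 2)
  step 2: ref 2 -> FAULT, frames=[1,3,2] (faults so far: 3)
  step 3: ref 1 -> HIT, frames=[1,3,2] (faults so far: 3)
  step 4: ref 3 -> HIT, frames=[1,3,2] (faults so far: 3)
  step 5: ref 2 -> HIT, frames=[1,3,2] (faults so far: 3)
  step 6: ref 4 -> FAULT, evict 3, frames=[1,4,2] (faults so far: 4)
  step 7: ref 1 -> HIT, frames=[1,4,2] (faults so far: 4)
  step 8: ref 2 -> HIT, frames=[1,4,2] (faults so far: 4)
  step 9: ref 1 -> HIT, frames=[1,4,2] (faults so far: 4)
  step 10: ref 2 -> HIT, frames=[1,4,2] (faults so far: 4)
  step 11: ref 4 -> HIT, frames=[1,4,2] (faults so far: 4)
  step 12: ref 2 -> HIT, frames=[1,4,2] (faults so far: 4)
  step 13: ref 3 -> FAULT, evict 1, frames=[3,4,2] (faults so far: 5)
  Optimal total faults: 5

Answer: 6 6 5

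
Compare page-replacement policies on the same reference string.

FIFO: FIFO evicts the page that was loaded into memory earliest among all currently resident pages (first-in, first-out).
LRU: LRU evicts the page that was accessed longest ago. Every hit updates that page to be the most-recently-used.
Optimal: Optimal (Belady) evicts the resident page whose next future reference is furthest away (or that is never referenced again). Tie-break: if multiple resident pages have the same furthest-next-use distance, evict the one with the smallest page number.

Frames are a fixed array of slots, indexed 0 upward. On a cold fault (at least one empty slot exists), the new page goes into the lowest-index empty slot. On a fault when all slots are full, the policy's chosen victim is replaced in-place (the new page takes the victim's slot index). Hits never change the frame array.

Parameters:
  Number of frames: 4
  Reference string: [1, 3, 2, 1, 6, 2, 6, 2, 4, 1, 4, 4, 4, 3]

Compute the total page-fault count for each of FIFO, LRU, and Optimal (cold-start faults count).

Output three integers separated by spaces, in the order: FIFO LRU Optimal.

--- FIFO ---
  step 0: ref 1 -> FAULT, frames=[1,-,-,-] (faults so far: 1)
  step 1: ref 3 -> FAULT, frames=[1,3,-,-] (faults so far: 2)
  step 2: ref 2 -> FAULT, frames=[1,3,2,-] (faults so far: 3)
  step 3: ref 1 -> HIT, frames=[1,3,2,-] (faults so far: 3)
  step 4: ref 6 -> FAULT, frames=[1,3,2,6] (faults so far: 4)
  step 5: ref 2 -> HIT, frames=[1,3,2,6] (faults so far: 4)
  step 6: ref 6 -> HIT, frames=[1,3,2,6] (faults so far: 4)
  step 7: ref 2 -> HIT, frames=[1,3,2,6] (faults so far: 4)
  step 8: ref 4 -> FAULT, evict 1, frames=[4,3,2,6] (faults so far: 5)
  step 9: ref 1 -> FAULT, evict 3, frames=[4,1,2,6] (faults so far: 6)
  step 10: ref 4 -> HIT, frames=[4,1,2,6] (faults so far: 6)
  step 11: ref 4 -> HIT, frames=[4,1,2,6] (faults so far: 6)
  step 12: ref 4 -> HIT, frames=[4,1,2,6] (faults so far: 6)
  step 13: ref 3 -> FAULT, evict 2, frames=[4,1,3,6] (faults so far: 7)
  FIFO total faults: 7
--- LRU ---
  step 0: ref 1 -> FAULT, frames=[1,-,-,-] (faults so far: 1)
  step 1: ref 3 -> FAULT, frames=[1,3,-,-] (faults so far: 2)
  step 2: ref 2 -> FAULT, frames=[1,3,2,-] (faults so far: 3)
  step 3: ref 1 -> HIT, frames=[1,3,2,-] (faults so far: 3)
  step 4: ref 6 -> FAULT, frames=[1,3,2,6] (faults so far: 4)
  step 5: ref 2 -> HIT, frames=[1,3,2,6] (faults so far: 4)
  step 6: ref 6 -> HIT, frames=[1,3,2,6] (faults so far: 4)
  step 7: ref 2 -> HIT, frames=[1,3,2,6] (faults so far: 4)
  step 8: ref 4 -> FAULT, evict 3, frames=[1,4,2,6] (faults so far: 5)
  step 9: ref 1 -> HIT, frames=[1,4,2,6] (faults so far: 5)
  step 10: ref 4 -> HIT, frames=[1,4,2,6] (faults so far: 5)
  step 11: ref 4 -> HIT, frames=[1,4,2,6] (faults so far: 5)
  step 12: ref 4 -> HIT, frames=[1,4,2,6] (faults so far: 5)
  step 13: ref 3 -> FAULT, evict 6, frames=[1,4,2,3] (faults so far: 6)
  LRU total faults: 6
--- Optimal ---
  step 0: ref 1 -> FAULT, frames=[1,-,-,-] (faults so far: 1)
  step 1: ref 3 -> FAULT, frames=[1,3,-,-] (faults so far: 2)
  step 2: ref 2 -> FAULT, frames=[1,3,2,-] (faults so far: 3)
  step 3: ref 1 -> HIT, frames=[1,3,2,-] (faults so far: 3)
  step 4: ref 6 -> FAULT, frames=[1,3,2,6] (faults so far: 4)
  step 5: ref 2 -> HIT, frames=[1,3,2,6] (faults so far: 4)
  step 6: ref 6 -> HIT, frames=[1,3,2,6] (faults so far: 4)
  step 7: ref 2 -> HIT, frames=[1,3,2,6] (faults so far: 4)
  step 8: ref 4 -> FAULT, evict 2, frames=[1,3,4,6] (faults so far: 5)
  step 9: ref 1 -> HIT, frames=[1,3,4,6] (faults so far: 5)
  step 10: ref 4 -> HIT, frames=[1,3,4,6] (faults so far: 5)
  step 11: ref 4 -> HIT, frames=[1,3,4,6] (faults so far: 5)
  step 12: ref 4 -> HIT, frames=[1,3,4,6] (faults so far: 5)
  step 13: ref 3 -> HIT, frames=[1,3,4,6] (faults so far: 5)
  Optimal total faults: 5

Answer: 7 6 5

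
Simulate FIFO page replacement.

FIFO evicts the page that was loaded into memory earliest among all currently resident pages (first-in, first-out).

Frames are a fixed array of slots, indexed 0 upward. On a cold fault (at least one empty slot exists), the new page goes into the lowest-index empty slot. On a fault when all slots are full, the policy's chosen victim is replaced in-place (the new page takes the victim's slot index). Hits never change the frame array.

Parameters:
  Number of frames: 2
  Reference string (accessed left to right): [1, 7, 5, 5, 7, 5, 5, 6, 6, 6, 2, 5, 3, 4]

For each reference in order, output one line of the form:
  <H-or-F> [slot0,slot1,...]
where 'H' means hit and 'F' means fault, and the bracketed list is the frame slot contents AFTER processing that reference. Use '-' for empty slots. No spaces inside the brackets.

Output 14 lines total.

F [1,-]
F [1,7]
F [5,7]
H [5,7]
H [5,7]
H [5,7]
H [5,7]
F [5,6]
H [5,6]
H [5,6]
F [2,6]
F [2,5]
F [3,5]
F [3,4]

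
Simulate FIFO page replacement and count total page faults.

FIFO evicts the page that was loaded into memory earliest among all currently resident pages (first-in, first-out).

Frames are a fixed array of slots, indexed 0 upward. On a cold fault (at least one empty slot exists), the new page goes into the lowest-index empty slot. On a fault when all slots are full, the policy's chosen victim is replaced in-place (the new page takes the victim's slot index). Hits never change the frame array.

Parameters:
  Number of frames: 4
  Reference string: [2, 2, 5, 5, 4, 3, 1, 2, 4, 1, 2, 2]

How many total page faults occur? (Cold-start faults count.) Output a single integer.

Answer: 6

Derivation:
Step 0: ref 2 → FAULT, frames=[2,-,-,-]
Step 1: ref 2 → HIT, frames=[2,-,-,-]
Step 2: ref 5 → FAULT, frames=[2,5,-,-]
Step 3: ref 5 → HIT, frames=[2,5,-,-]
Step 4: ref 4 → FAULT, frames=[2,5,4,-]
Step 5: ref 3 → FAULT, frames=[2,5,4,3]
Step 6: ref 1 → FAULT (evict 2), frames=[1,5,4,3]
Step 7: ref 2 → FAULT (evict 5), frames=[1,2,4,3]
Step 8: ref 4 → HIT, frames=[1,2,4,3]
Step 9: ref 1 → HIT, frames=[1,2,4,3]
Step 10: ref 2 → HIT, frames=[1,2,4,3]
Step 11: ref 2 → HIT, frames=[1,2,4,3]
Total faults: 6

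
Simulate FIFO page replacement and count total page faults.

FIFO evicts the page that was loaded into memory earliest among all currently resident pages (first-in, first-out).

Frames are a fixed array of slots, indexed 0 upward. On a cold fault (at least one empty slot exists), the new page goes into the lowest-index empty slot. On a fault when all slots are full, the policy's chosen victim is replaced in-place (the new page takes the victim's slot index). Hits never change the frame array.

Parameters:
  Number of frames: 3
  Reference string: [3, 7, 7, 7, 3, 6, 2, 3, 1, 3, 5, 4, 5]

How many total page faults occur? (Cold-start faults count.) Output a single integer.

Answer: 8

Derivation:
Step 0: ref 3 → FAULT, frames=[3,-,-]
Step 1: ref 7 → FAULT, frames=[3,7,-]
Step 2: ref 7 → HIT, frames=[3,7,-]
Step 3: ref 7 → HIT, frames=[3,7,-]
Step 4: ref 3 → HIT, frames=[3,7,-]
Step 5: ref 6 → FAULT, frames=[3,7,6]
Step 6: ref 2 → FAULT (evict 3), frames=[2,7,6]
Step 7: ref 3 → FAULT (evict 7), frames=[2,3,6]
Step 8: ref 1 → FAULT (evict 6), frames=[2,3,1]
Step 9: ref 3 → HIT, frames=[2,3,1]
Step 10: ref 5 → FAULT (evict 2), frames=[5,3,1]
Step 11: ref 4 → FAULT (evict 3), frames=[5,4,1]
Step 12: ref 5 → HIT, frames=[5,4,1]
Total faults: 8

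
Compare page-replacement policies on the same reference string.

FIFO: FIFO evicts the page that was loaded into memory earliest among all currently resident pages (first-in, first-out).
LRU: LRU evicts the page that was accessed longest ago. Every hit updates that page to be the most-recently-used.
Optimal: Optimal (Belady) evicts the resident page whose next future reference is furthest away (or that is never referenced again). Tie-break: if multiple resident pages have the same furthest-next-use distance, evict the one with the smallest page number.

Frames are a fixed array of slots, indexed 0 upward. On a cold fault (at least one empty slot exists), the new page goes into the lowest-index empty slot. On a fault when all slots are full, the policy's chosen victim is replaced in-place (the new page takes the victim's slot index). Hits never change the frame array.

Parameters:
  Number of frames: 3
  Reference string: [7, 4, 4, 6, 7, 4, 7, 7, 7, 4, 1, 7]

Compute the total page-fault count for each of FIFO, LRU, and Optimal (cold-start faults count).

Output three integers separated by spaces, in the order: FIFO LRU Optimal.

Answer: 5 4 4

Derivation:
--- FIFO ---
  step 0: ref 7 -> FAULT, frames=[7,-,-] (faults so far: 1)
  step 1: ref 4 -> FAULT, frames=[7,4,-] (faults so far: 2)
  step 2: ref 4 -> HIT, frames=[7,4,-] (faults so far: 2)
  step 3: ref 6 -> FAULT, frames=[7,4,6] (faults so far: 3)
  step 4: ref 7 -> HIT, frames=[7,4,6] (faults so far: 3)
  step 5: ref 4 -> HIT, frames=[7,4,6] (faults so far: 3)
  step 6: ref 7 -> HIT, frames=[7,4,6] (faults so far: 3)
  step 7: ref 7 -> HIT, frames=[7,4,6] (faults so far: 3)
  step 8: ref 7 -> HIT, frames=[7,4,6] (faults so far: 3)
  step 9: ref 4 -> HIT, frames=[7,4,6] (faults so far: 3)
  step 10: ref 1 -> FAULT, evict 7, frames=[1,4,6] (faults so far: 4)
  step 11: ref 7 -> FAULT, evict 4, frames=[1,7,6] (faults so far: 5)
  FIFO total faults: 5
--- LRU ---
  step 0: ref 7 -> FAULT, frames=[7,-,-] (faults so far: 1)
  step 1: ref 4 -> FAULT, frames=[7,4,-] (faults so far: 2)
  step 2: ref 4 -> HIT, frames=[7,4,-] (faults so far: 2)
  step 3: ref 6 -> FAULT, frames=[7,4,6] (faults so far: 3)
  step 4: ref 7 -> HIT, frames=[7,4,6] (faults so far: 3)
  step 5: ref 4 -> HIT, frames=[7,4,6] (faults so far: 3)
  step 6: ref 7 -> HIT, frames=[7,4,6] (faults so far: 3)
  step 7: ref 7 -> HIT, frames=[7,4,6] (faults so far: 3)
  step 8: ref 7 -> HIT, frames=[7,4,6] (faults so far: 3)
  step 9: ref 4 -> HIT, frames=[7,4,6] (faults so far: 3)
  step 10: ref 1 -> FAULT, evict 6, frames=[7,4,1] (faults so far: 4)
  step 11: ref 7 -> HIT, frames=[7,4,1] (faults so far: 4)
  LRU total faults: 4
--- Optimal ---
  step 0: ref 7 -> FAULT, frames=[7,-,-] (faults so far: 1)
  step 1: ref 4 -> FAULT, frames=[7,4,-] (faults so far: 2)
  step 2: ref 4 -> HIT, frames=[7,4,-] (faults so far: 2)
  step 3: ref 6 -> FAULT, frames=[7,4,6] (faults so far: 3)
  step 4: ref 7 -> HIT, frames=[7,4,6] (faults so far: 3)
  step 5: ref 4 -> HIT, frames=[7,4,6] (faults so far: 3)
  step 6: ref 7 -> HIT, frames=[7,4,6] (faults so far: 3)
  step 7: ref 7 -> HIT, frames=[7,4,6] (faults so far: 3)
  step 8: ref 7 -> HIT, frames=[7,4,6] (faults so far: 3)
  step 9: ref 4 -> HIT, frames=[7,4,6] (faults so far: 3)
  step 10: ref 1 -> FAULT, evict 4, frames=[7,1,6] (faults so far: 4)
  step 11: ref 7 -> HIT, frames=[7,1,6] (faults so far: 4)
  Optimal total faults: 4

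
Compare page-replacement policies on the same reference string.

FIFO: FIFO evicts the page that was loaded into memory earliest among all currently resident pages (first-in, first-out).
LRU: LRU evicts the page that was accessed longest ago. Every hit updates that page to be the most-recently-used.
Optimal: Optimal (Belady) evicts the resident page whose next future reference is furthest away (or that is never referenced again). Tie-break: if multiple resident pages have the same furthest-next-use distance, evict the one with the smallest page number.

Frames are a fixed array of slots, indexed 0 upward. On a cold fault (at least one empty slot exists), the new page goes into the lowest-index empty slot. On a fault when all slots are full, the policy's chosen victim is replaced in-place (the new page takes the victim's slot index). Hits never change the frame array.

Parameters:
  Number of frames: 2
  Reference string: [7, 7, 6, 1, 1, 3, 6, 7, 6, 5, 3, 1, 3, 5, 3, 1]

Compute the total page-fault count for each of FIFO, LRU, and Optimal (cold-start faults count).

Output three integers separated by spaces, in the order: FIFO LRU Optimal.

Answer: 12 11 10

Derivation:
--- FIFO ---
  step 0: ref 7 -> FAULT, frames=[7,-] (faults so far: 1)
  step 1: ref 7 -> HIT, frames=[7,-] (faults so far: 1)
  step 2: ref 6 -> FAULT, frames=[7,6] (faults so far: 2)
  step 3: ref 1 -> FAULT, evict 7, frames=[1,6] (faults so far: 3)
  step 4: ref 1 -> HIT, frames=[1,6] (faults so far: 3)
  step 5: ref 3 -> FAULT, evict 6, frames=[1,3] (faults so far: 4)
  step 6: ref 6 -> FAULT, evict 1, frames=[6,3] (faults so far: 5)
  step 7: ref 7 -> FAULT, evict 3, frames=[6,7] (faults so far: 6)
  step 8: ref 6 -> HIT, frames=[6,7] (faults so far: 6)
  step 9: ref 5 -> FAULT, evict 6, frames=[5,7] (faults so far: 7)
  step 10: ref 3 -> FAULT, evict 7, frames=[5,3] (faults so far: 8)
  step 11: ref 1 -> FAULT, evict 5, frames=[1,3] (faults so far: 9)
  step 12: ref 3 -> HIT, frames=[1,3] (faults so far: 9)
  step 13: ref 5 -> FAULT, evict 3, frames=[1,5] (faults so far: 10)
  step 14: ref 3 -> FAULT, evict 1, frames=[3,5] (faults so far: 11)
  step 15: ref 1 -> FAULT, evict 5, frames=[3,1] (faults so far: 12)
  FIFO total faults: 12
--- LRU ---
  step 0: ref 7 -> FAULT, frames=[7,-] (faults so far: 1)
  step 1: ref 7 -> HIT, frames=[7,-] (faults so far: 1)
  step 2: ref 6 -> FAULT, frames=[7,6] (faults so far: 2)
  step 3: ref 1 -> FAULT, evict 7, frames=[1,6] (faults so far: 3)
  step 4: ref 1 -> HIT, frames=[1,6] (faults so far: 3)
  step 5: ref 3 -> FAULT, evict 6, frames=[1,3] (faults so far: 4)
  step 6: ref 6 -> FAULT, evict 1, frames=[6,3] (faults so far: 5)
  step 7: ref 7 -> FAULT, evict 3, frames=[6,7] (faults so far: 6)
  step 8: ref 6 -> HIT, frames=[6,7] (faults so far: 6)
  step 9: ref 5 -> FAULT, evict 7, frames=[6,5] (faults so far: 7)
  step 10: ref 3 -> FAULT, evict 6, frames=[3,5] (faults so far: 8)
  step 11: ref 1 -> FAULT, evict 5, frames=[3,1] (faults so far: 9)
  step 12: ref 3 -> HIT, frames=[3,1] (faults so far: 9)
  step 13: ref 5 -> FAULT, evict 1, frames=[3,5] (faults so far: 10)
  step 14: ref 3 -> HIT, frames=[3,5] (faults so far: 10)
  step 15: ref 1 -> FAULT, evict 5, frames=[3,1] (faults so far: 11)
  LRU total faults: 11
--- Optimal ---
  step 0: ref 7 -> FAULT, frames=[7,-] (faults so far: 1)
  step 1: ref 7 -> HIT, frames=[7,-] (faults so far: 1)
  step 2: ref 6 -> FAULT, frames=[7,6] (faults so far: 2)
  step 3: ref 1 -> FAULT, evict 7, frames=[1,6] (faults so far: 3)
  step 4: ref 1 -> HIT, frames=[1,6] (faults so far: 3)
  step 5: ref 3 -> FAULT, evict 1, frames=[3,6] (faults so far: 4)
  step 6: ref 6 -> HIT, frames=[3,6] (faults so far: 4)
  step 7: ref 7 -> FAULT, evict 3, frames=[7,6] (faults so far: 5)
  step 8: ref 6 -> HIT, frames=[7,6] (faults so far: 5)
  step 9: ref 5 -> FAULT, evict 6, frames=[7,5] (faults so far: 6)
  step 10: ref 3 -> FAULT, evict 7, frames=[3,5] (faults so far: 7)
  step 11: ref 1 -> FAULT, evict 5, frames=[3,1] (faults so far: 8)
  step 12: ref 3 -> HIT, frames=[3,1] (faults so far: 8)
  step 13: ref 5 -> FAULT, evict 1, frames=[3,5] (faults so far: 9)
  step 14: ref 3 -> HIT, frames=[3,5] (faults so far: 9)
  step 15: ref 1 -> FAULT, evict 3, frames=[1,5] (faults so far: 10)
  Optimal total faults: 10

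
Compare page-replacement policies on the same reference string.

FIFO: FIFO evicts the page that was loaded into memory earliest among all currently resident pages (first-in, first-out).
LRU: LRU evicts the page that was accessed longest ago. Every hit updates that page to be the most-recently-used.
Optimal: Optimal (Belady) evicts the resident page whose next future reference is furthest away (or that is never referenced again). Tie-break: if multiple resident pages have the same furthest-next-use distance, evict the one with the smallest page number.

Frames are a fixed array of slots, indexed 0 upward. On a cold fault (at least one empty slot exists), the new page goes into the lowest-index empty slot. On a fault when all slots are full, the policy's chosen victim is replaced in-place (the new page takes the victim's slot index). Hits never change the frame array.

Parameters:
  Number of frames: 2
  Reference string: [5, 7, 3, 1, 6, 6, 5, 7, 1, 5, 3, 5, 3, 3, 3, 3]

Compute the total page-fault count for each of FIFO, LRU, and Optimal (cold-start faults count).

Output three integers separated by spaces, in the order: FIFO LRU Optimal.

--- FIFO ---
  step 0: ref 5 -> FAULT, frames=[5,-] (faults so far: 1)
  step 1: ref 7 -> FAULT, frames=[5,7] (faults so far: 2)
  step 2: ref 3 -> FAULT, evict 5, frames=[3,7] (faults so far: 3)
  step 3: ref 1 -> FAULT, evict 7, frames=[3,1] (faults so far: 4)
  step 4: ref 6 -> FAULT, evict 3, frames=[6,1] (faults so far: 5)
  step 5: ref 6 -> HIT, frames=[6,1] (faults so far: 5)
  step 6: ref 5 -> FAULT, evict 1, frames=[6,5] (faults so far: 6)
  step 7: ref 7 -> FAULT, evict 6, frames=[7,5] (faults so far: 7)
  step 8: ref 1 -> FAULT, evict 5, frames=[7,1] (faults so far: 8)
  step 9: ref 5 -> FAULT, evict 7, frames=[5,1] (faults so far: 9)
  step 10: ref 3 -> FAULT, evict 1, frames=[5,3] (faults so far: 10)
  step 11: ref 5 -> HIT, frames=[5,3] (faults so far: 10)
  step 12: ref 3 -> HIT, frames=[5,3] (faults so far: 10)
  step 13: ref 3 -> HIT, frames=[5,3] (faults so far: 10)
  step 14: ref 3 -> HIT, frames=[5,3] (faults so far: 10)
  step 15: ref 3 -> HIT, frames=[5,3] (faults so far: 10)
  FIFO total faults: 10
--- LRU ---
  step 0: ref 5 -> FAULT, frames=[5,-] (faults so far: 1)
  step 1: ref 7 -> FAULT, frames=[5,7] (faults so far: 2)
  step 2: ref 3 -> FAULT, evict 5, frames=[3,7] (faults so far: 3)
  step 3: ref 1 -> FAULT, evict 7, frames=[3,1] (faults so far: 4)
  step 4: ref 6 -> FAULT, evict 3, frames=[6,1] (faults so far: 5)
  step 5: ref 6 -> HIT, frames=[6,1] (faults so far: 5)
  step 6: ref 5 -> FAULT, evict 1, frames=[6,5] (faults so far: 6)
  step 7: ref 7 -> FAULT, evict 6, frames=[7,5] (faults so far: 7)
  step 8: ref 1 -> FAULT, evict 5, frames=[7,1] (faults so far: 8)
  step 9: ref 5 -> FAULT, evict 7, frames=[5,1] (faults so far: 9)
  step 10: ref 3 -> FAULT, evict 1, frames=[5,3] (faults so far: 10)
  step 11: ref 5 -> HIT, frames=[5,3] (faults so far: 10)
  step 12: ref 3 -> HIT, frames=[5,3] (faults so far: 10)
  step 13: ref 3 -> HIT, frames=[5,3] (faults so far: 10)
  step 14: ref 3 -> HIT, frames=[5,3] (faults so far: 10)
  step 15: ref 3 -> HIT, frames=[5,3] (faults so far: 10)
  LRU total faults: 10
--- Optimal ---
  step 0: ref 5 -> FAULT, frames=[5,-] (faults so far: 1)
  step 1: ref 7 -> FAULT, frames=[5,7] (faults so far: 2)
  step 2: ref 3 -> FAULT, evict 7, frames=[5,3] (faults so far: 3)
  step 3: ref 1 -> FAULT, evict 3, frames=[5,1] (faults so far: 4)
  step 4: ref 6 -> FAULT, evict 1, frames=[5,6] (faults so far: 5)
  step 5: ref 6 -> HIT, frames=[5,6] (faults so far: 5)
  step 6: ref 5 -> HIT, frames=[5,6] (faults so far: 5)
  step 7: ref 7 -> FAULT, evict 6, frames=[5,7] (faults so far: 6)
  step 8: ref 1 -> FAULT, evict 7, frames=[5,1] (faults so far: 7)
  step 9: ref 5 -> HIT, frames=[5,1] (faults so far: 7)
  step 10: ref 3 -> FAULT, evict 1, frames=[5,3] (faults so far: 8)
  step 11: ref 5 -> HIT, frames=[5,3] (faults so far: 8)
  step 12: ref 3 -> HIT, frames=[5,3] (faults so far: 8)
  step 13: ref 3 -> HIT, frames=[5,3] (faults so far: 8)
  step 14: ref 3 -> HIT, frames=[5,3] (faults so far: 8)
  step 15: ref 3 -> HIT, frames=[5,3] (faults so far: 8)
  Optimal total faults: 8

Answer: 10 10 8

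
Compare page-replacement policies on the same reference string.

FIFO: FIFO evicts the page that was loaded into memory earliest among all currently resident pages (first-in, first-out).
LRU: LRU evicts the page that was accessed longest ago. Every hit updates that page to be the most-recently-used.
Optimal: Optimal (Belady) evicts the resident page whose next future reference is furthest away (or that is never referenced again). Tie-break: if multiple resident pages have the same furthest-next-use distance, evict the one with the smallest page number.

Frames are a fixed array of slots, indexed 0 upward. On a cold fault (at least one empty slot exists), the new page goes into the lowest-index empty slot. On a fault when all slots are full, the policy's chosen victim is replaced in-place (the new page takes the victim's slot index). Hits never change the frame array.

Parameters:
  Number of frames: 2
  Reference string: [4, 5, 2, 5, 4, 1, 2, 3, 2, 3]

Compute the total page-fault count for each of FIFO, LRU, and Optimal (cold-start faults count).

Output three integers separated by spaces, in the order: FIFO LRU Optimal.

--- FIFO ---
  step 0: ref 4 -> FAULT, frames=[4,-] (faults so far: 1)
  step 1: ref 5 -> FAULT, frames=[4,5] (faults so far: 2)
  step 2: ref 2 -> FAULT, evict 4, frames=[2,5] (faults so far: 3)
  step 3: ref 5 -> HIT, frames=[2,5] (faults so far: 3)
  step 4: ref 4 -> FAULT, evict 5, frames=[2,4] (faults so far: 4)
  step 5: ref 1 -> FAULT, evict 2, frames=[1,4] (faults so far: 5)
  step 6: ref 2 -> FAULT, evict 4, frames=[1,2] (faults so far: 6)
  step 7: ref 3 -> FAULT, evict 1, frames=[3,2] (faults so far: 7)
  step 8: ref 2 -> HIT, frames=[3,2] (faults so far: 7)
  step 9: ref 3 -> HIT, frames=[3,2] (faults so far: 7)
  FIFO total faults: 7
--- LRU ---
  step 0: ref 4 -> FAULT, frames=[4,-] (faults so far: 1)
  step 1: ref 5 -> FAULT, frames=[4,5] (faults so far: 2)
  step 2: ref 2 -> FAULT, evict 4, frames=[2,5] (faults so far: 3)
  step 3: ref 5 -> HIT, frames=[2,5] (faults so far: 3)
  step 4: ref 4 -> FAULT, evict 2, frames=[4,5] (faults so far: 4)
  step 5: ref 1 -> FAULT, evict 5, frames=[4,1] (faults so far: 5)
  step 6: ref 2 -> FAULT, evict 4, frames=[2,1] (faults so far: 6)
  step 7: ref 3 -> FAULT, evict 1, frames=[2,3] (faults so far: 7)
  step 8: ref 2 -> HIT, frames=[2,3] (faults so far: 7)
  step 9: ref 3 -> HIT, frames=[2,3] (faults so far: 7)
  LRU total faults: 7
--- Optimal ---
  step 0: ref 4 -> FAULT, frames=[4,-] (faults so far: 1)
  step 1: ref 5 -> FAULT, frames=[4,5] (faults so far: 2)
  step 2: ref 2 -> FAULT, evict 4, frames=[2,5] (faults so far: 3)
  step 3: ref 5 -> HIT, frames=[2,5] (faults so far: 3)
  step 4: ref 4 -> FAULT, evict 5, frames=[2,4] (faults so far: 4)
  step 5: ref 1 -> FAULT, evict 4, frames=[2,1] (faults so far: 5)
  step 6: ref 2 -> HIT, frames=[2,1] (faults so far: 5)
  step 7: ref 3 -> FAULT, evict 1, frames=[2,3] (faults so far: 6)
  step 8: ref 2 -> HIT, frames=[2,3] (faults so far: 6)
  step 9: ref 3 -> HIT, frames=[2,3] (faults so far: 6)
  Optimal total faults: 6

Answer: 7 7 6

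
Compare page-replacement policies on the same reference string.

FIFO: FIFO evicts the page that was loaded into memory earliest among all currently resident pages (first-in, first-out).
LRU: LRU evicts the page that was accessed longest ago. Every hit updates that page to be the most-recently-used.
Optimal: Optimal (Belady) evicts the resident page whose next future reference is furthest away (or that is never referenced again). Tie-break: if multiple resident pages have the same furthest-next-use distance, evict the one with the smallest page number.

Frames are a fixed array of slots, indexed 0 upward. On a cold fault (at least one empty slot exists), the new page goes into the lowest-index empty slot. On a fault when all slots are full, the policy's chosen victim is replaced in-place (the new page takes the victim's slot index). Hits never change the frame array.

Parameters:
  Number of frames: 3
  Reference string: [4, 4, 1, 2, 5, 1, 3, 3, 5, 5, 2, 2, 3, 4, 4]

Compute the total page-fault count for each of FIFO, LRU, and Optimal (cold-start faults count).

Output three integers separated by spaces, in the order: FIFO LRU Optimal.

Answer: 6 7 6

Derivation:
--- FIFO ---
  step 0: ref 4 -> FAULT, frames=[4,-,-] (faults so far: 1)
  step 1: ref 4 -> HIT, frames=[4,-,-] (faults so far: 1)
  step 2: ref 1 -> FAULT, frames=[4,1,-] (faults so far: 2)
  step 3: ref 2 -> FAULT, frames=[4,1,2] (faults so far: 3)
  step 4: ref 5 -> FAULT, evict 4, frames=[5,1,2] (faults so far: 4)
  step 5: ref 1 -> HIT, frames=[5,1,2] (faults so far: 4)
  step 6: ref 3 -> FAULT, evict 1, frames=[5,3,2] (faults so far: 5)
  step 7: ref 3 -> HIT, frames=[5,3,2] (faults so far: 5)
  step 8: ref 5 -> HIT, frames=[5,3,2] (faults so far: 5)
  step 9: ref 5 -> HIT, frames=[5,3,2] (faults so far: 5)
  step 10: ref 2 -> HIT, frames=[5,3,2] (faults so far: 5)
  step 11: ref 2 -> HIT, frames=[5,3,2] (faults so far: 5)
  step 12: ref 3 -> HIT, frames=[5,3,2] (faults so far: 5)
  step 13: ref 4 -> FAULT, evict 2, frames=[5,3,4] (faults so far: 6)
  step 14: ref 4 -> HIT, frames=[5,3,4] (faults so far: 6)
  FIFO total faults: 6
--- LRU ---
  step 0: ref 4 -> FAULT, frames=[4,-,-] (faults so far: 1)
  step 1: ref 4 -> HIT, frames=[4,-,-] (faults so far: 1)
  step 2: ref 1 -> FAULT, frames=[4,1,-] (faults so far: 2)
  step 3: ref 2 -> FAULT, frames=[4,1,2] (faults so far: 3)
  step 4: ref 5 -> FAULT, evict 4, frames=[5,1,2] (faults so far: 4)
  step 5: ref 1 -> HIT, frames=[5,1,2] (faults so far: 4)
  step 6: ref 3 -> FAULT, evict 2, frames=[5,1,3] (faults so far: 5)
  step 7: ref 3 -> HIT, frames=[5,1,3] (faults so far: 5)
  step 8: ref 5 -> HIT, frames=[5,1,3] (faults so far: 5)
  step 9: ref 5 -> HIT, frames=[5,1,3] (faults so far: 5)
  step 10: ref 2 -> FAULT, evict 1, frames=[5,2,3] (faults so far: 6)
  step 11: ref 2 -> HIT, frames=[5,2,3] (faults so far: 6)
  step 12: ref 3 -> HIT, frames=[5,2,3] (faults so far: 6)
  step 13: ref 4 -> FAULT, evict 5, frames=[4,2,3] (faults so far: 7)
  step 14: ref 4 -> HIT, frames=[4,2,3] (faults so far: 7)
  LRU total faults: 7
--- Optimal ---
  step 0: ref 4 -> FAULT, frames=[4,-,-] (faults so far: 1)
  step 1: ref 4 -> HIT, frames=[4,-,-] (faults so far: 1)
  step 2: ref 1 -> FAULT, frames=[4,1,-] (faults so far: 2)
  step 3: ref 2 -> FAULT, frames=[4,1,2] (faults so far: 3)
  step 4: ref 5 -> FAULT, evict 4, frames=[5,1,2] (faults so far: 4)
  step 5: ref 1 -> HIT, frames=[5,1,2] (faults so far: 4)
  step 6: ref 3 -> FAULT, evict 1, frames=[5,3,2] (faults so far: 5)
  step 7: ref 3 -> HIT, frames=[5,3,2] (faults so far: 5)
  step 8: ref 5 -> HIT, frames=[5,3,2] (faults so far: 5)
  step 9: ref 5 -> HIT, frames=[5,3,2] (faults so far: 5)
  step 10: ref 2 -> HIT, frames=[5,3,2] (faults so far: 5)
  step 11: ref 2 -> HIT, frames=[5,3,2] (faults so far: 5)
  step 12: ref 3 -> HIT, frames=[5,3,2] (faults so far: 5)
  step 13: ref 4 -> FAULT, evict 2, frames=[5,3,4] (faults so far: 6)
  step 14: ref 4 -> HIT, frames=[5,3,4] (faults so far: 6)
  Optimal total faults: 6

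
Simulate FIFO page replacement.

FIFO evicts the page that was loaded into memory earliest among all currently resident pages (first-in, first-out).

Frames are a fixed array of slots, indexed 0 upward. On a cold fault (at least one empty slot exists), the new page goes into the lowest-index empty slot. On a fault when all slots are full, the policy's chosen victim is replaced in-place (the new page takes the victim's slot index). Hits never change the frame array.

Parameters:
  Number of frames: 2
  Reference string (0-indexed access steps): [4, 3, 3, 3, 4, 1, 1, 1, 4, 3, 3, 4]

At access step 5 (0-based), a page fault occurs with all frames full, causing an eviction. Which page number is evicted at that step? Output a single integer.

Answer: 4

Derivation:
Step 0: ref 4 -> FAULT, frames=[4,-]
Step 1: ref 3 -> FAULT, frames=[4,3]
Step 2: ref 3 -> HIT, frames=[4,3]
Step 3: ref 3 -> HIT, frames=[4,3]
Step 4: ref 4 -> HIT, frames=[4,3]
Step 5: ref 1 -> FAULT, evict 4, frames=[1,3]
At step 5: evicted page 4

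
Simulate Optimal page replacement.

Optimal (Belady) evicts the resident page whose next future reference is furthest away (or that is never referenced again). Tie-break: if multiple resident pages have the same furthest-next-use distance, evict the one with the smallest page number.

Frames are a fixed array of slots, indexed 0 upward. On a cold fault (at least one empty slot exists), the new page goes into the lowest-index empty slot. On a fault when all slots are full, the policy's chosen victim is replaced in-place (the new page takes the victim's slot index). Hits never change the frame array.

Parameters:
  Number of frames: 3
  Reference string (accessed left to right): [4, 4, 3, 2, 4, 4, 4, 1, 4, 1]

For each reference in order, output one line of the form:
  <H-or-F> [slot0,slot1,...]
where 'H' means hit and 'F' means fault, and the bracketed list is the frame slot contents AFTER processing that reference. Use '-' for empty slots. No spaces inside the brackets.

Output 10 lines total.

F [4,-,-]
H [4,-,-]
F [4,3,-]
F [4,3,2]
H [4,3,2]
H [4,3,2]
H [4,3,2]
F [4,3,1]
H [4,3,1]
H [4,3,1]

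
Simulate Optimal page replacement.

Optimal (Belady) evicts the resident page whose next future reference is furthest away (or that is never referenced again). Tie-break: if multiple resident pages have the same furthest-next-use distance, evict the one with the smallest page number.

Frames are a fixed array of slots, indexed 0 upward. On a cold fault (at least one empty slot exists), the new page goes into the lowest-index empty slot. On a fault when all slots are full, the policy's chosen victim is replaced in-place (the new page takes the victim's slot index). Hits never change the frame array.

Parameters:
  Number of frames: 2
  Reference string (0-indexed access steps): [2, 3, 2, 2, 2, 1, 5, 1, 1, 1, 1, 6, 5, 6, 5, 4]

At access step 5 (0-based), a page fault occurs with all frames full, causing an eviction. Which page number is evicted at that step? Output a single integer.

Step 0: ref 2 -> FAULT, frames=[2,-]
Step 1: ref 3 -> FAULT, frames=[2,3]
Step 2: ref 2 -> HIT, frames=[2,3]
Step 3: ref 2 -> HIT, frames=[2,3]
Step 4: ref 2 -> HIT, frames=[2,3]
Step 5: ref 1 -> FAULT, evict 2, frames=[1,3]
At step 5: evicted page 2

Answer: 2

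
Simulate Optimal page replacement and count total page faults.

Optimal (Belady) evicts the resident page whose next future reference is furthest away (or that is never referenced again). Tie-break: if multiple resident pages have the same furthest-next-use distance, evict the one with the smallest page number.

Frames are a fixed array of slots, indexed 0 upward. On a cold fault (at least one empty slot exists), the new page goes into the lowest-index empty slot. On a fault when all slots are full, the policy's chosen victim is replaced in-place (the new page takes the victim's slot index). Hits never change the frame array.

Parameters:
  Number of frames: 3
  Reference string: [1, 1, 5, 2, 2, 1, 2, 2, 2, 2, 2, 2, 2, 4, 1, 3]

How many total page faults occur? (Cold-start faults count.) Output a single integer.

Step 0: ref 1 → FAULT, frames=[1,-,-]
Step 1: ref 1 → HIT, frames=[1,-,-]
Step 2: ref 5 → FAULT, frames=[1,5,-]
Step 3: ref 2 → FAULT, frames=[1,5,2]
Step 4: ref 2 → HIT, frames=[1,5,2]
Step 5: ref 1 → HIT, frames=[1,5,2]
Step 6: ref 2 → HIT, frames=[1,5,2]
Step 7: ref 2 → HIT, frames=[1,5,2]
Step 8: ref 2 → HIT, frames=[1,5,2]
Step 9: ref 2 → HIT, frames=[1,5,2]
Step 10: ref 2 → HIT, frames=[1,5,2]
Step 11: ref 2 → HIT, frames=[1,5,2]
Step 12: ref 2 → HIT, frames=[1,5,2]
Step 13: ref 4 → FAULT (evict 2), frames=[1,5,4]
Step 14: ref 1 → HIT, frames=[1,5,4]
Step 15: ref 3 → FAULT (evict 1), frames=[3,5,4]
Total faults: 5

Answer: 5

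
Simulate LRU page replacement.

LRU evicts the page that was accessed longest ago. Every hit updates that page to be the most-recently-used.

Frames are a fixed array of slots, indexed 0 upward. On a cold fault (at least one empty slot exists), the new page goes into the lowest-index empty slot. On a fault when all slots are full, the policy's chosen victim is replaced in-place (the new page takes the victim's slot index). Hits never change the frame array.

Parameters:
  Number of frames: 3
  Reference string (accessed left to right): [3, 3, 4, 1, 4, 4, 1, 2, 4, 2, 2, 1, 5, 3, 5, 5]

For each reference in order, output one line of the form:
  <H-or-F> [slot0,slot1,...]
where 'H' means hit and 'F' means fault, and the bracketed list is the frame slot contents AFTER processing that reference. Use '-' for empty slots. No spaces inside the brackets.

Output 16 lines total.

F [3,-,-]
H [3,-,-]
F [3,4,-]
F [3,4,1]
H [3,4,1]
H [3,4,1]
H [3,4,1]
F [2,4,1]
H [2,4,1]
H [2,4,1]
H [2,4,1]
H [2,4,1]
F [2,5,1]
F [3,5,1]
H [3,5,1]
H [3,5,1]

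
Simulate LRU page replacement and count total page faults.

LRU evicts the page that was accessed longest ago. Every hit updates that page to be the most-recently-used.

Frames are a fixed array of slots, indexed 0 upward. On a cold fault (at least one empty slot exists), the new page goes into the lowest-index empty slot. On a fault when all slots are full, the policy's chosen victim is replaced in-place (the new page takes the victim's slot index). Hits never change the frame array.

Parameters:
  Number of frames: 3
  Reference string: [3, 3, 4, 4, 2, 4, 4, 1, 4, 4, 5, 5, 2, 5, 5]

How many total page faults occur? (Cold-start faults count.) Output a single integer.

Step 0: ref 3 → FAULT, frames=[3,-,-]
Step 1: ref 3 → HIT, frames=[3,-,-]
Step 2: ref 4 → FAULT, frames=[3,4,-]
Step 3: ref 4 → HIT, frames=[3,4,-]
Step 4: ref 2 → FAULT, frames=[3,4,2]
Step 5: ref 4 → HIT, frames=[3,4,2]
Step 6: ref 4 → HIT, frames=[3,4,2]
Step 7: ref 1 → FAULT (evict 3), frames=[1,4,2]
Step 8: ref 4 → HIT, frames=[1,4,2]
Step 9: ref 4 → HIT, frames=[1,4,2]
Step 10: ref 5 → FAULT (evict 2), frames=[1,4,5]
Step 11: ref 5 → HIT, frames=[1,4,5]
Step 12: ref 2 → FAULT (evict 1), frames=[2,4,5]
Step 13: ref 5 → HIT, frames=[2,4,5]
Step 14: ref 5 → HIT, frames=[2,4,5]
Total faults: 6

Answer: 6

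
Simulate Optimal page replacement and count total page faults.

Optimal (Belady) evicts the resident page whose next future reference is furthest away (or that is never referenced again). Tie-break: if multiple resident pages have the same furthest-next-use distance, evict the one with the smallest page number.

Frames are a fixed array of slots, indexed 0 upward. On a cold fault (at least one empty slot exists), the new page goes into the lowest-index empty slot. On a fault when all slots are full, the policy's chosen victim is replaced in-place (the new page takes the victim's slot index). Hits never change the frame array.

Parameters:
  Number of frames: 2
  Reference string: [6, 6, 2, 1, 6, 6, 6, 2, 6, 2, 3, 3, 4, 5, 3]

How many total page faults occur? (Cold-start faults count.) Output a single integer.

Answer: 7

Derivation:
Step 0: ref 6 → FAULT, frames=[6,-]
Step 1: ref 6 → HIT, frames=[6,-]
Step 2: ref 2 → FAULT, frames=[6,2]
Step 3: ref 1 → FAULT (evict 2), frames=[6,1]
Step 4: ref 6 → HIT, frames=[6,1]
Step 5: ref 6 → HIT, frames=[6,1]
Step 6: ref 6 → HIT, frames=[6,1]
Step 7: ref 2 → FAULT (evict 1), frames=[6,2]
Step 8: ref 6 → HIT, frames=[6,2]
Step 9: ref 2 → HIT, frames=[6,2]
Step 10: ref 3 → FAULT (evict 2), frames=[6,3]
Step 11: ref 3 → HIT, frames=[6,3]
Step 12: ref 4 → FAULT (evict 6), frames=[4,3]
Step 13: ref 5 → FAULT (evict 4), frames=[5,3]
Step 14: ref 3 → HIT, frames=[5,3]
Total faults: 7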